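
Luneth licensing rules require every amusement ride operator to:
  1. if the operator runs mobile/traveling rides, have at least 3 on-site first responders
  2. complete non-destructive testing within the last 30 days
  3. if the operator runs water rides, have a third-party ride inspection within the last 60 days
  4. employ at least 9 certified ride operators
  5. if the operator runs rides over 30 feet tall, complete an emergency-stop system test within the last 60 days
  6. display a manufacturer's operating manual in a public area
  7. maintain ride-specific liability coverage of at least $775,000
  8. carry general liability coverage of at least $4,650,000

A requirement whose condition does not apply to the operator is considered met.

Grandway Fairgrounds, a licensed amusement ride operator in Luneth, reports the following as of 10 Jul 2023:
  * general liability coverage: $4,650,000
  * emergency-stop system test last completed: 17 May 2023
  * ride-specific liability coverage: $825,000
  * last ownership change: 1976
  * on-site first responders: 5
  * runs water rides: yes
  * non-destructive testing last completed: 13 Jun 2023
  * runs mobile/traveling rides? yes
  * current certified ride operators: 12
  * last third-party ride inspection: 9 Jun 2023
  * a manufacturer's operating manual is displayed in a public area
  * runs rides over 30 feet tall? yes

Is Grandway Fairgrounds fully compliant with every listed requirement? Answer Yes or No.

1. condition 'runs mobile/traveling rides' holds; on-site first responders 5 ≥ 3 → met
2. non-destructive testing 27 days ago vs limit 30 → met
3. condition 'runs water rides' holds; third-party ride inspection 31 days ago vs limit 60 → met
4. certified ride operators 12 ≥ 9 → met
5. condition 'runs rides over 30 feet tall' holds; emergency-stop system test 54 days ago vs limit 60 → met
6. manufacturer's operating manual present → met
7. ride-specific liability coverage $825,000 ≥ $775,000 → met
8. general liability coverage $4,650,000 ≥ $4,650,000 → met
All met.

Yes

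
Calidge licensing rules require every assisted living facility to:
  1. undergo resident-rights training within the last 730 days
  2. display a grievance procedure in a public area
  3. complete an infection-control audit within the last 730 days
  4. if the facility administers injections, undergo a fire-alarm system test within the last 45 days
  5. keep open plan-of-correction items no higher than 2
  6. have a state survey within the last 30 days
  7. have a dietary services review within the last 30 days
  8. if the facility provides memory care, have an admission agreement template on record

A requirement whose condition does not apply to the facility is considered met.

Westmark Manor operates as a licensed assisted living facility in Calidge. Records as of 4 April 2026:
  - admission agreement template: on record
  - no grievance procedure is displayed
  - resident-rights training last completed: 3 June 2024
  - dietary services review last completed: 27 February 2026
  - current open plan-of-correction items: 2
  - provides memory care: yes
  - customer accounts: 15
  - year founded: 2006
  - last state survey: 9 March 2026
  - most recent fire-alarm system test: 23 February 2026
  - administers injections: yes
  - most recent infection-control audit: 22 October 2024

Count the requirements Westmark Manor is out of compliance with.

2

1. resident-rights training 670 days ago vs limit 730 → met
2. grievance procedure absent → not met
3. infection-control audit 529 days ago vs limit 730 → met
4. condition 'administers injections' holds; fire-alarm system test 40 days ago vs limit 45 → met
5. open plan-of-correction items 2 ≤ 2 → met
6. state survey 26 days ago vs limit 30 → met
7. dietary services review 36 days ago vs limit 30 → not met
8. condition 'provides memory care' holds; admission agreement template present → met
Not met: 2 of 8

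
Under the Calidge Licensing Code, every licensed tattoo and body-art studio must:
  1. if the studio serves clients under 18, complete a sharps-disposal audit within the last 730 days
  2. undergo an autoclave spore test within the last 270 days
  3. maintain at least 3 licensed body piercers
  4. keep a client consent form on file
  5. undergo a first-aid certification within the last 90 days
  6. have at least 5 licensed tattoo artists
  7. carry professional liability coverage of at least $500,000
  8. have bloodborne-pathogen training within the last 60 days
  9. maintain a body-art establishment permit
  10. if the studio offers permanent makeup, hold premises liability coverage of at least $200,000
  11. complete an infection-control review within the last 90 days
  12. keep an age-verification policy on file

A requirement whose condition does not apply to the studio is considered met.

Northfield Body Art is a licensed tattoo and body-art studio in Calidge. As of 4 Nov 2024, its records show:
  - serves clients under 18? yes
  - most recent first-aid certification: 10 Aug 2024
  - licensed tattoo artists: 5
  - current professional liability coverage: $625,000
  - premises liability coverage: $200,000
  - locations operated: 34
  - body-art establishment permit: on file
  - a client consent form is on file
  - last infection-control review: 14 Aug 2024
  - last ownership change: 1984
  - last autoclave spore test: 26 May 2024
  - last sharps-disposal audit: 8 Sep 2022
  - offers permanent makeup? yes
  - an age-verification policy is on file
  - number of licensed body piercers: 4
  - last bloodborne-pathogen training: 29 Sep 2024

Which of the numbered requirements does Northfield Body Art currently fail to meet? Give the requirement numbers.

1

1. condition 'serves clients under 18' holds; sharps-disposal audit 788 days ago vs limit 730 → not met
2. autoclave spore test 162 days ago vs limit 270 → met
3. licensed body piercers 4 ≥ 3 → met
4. client consent form present → met
5. first-aid certification 86 days ago vs limit 90 → met
6. licensed tattoo artists 5 ≥ 5 → met
7. professional liability coverage $625,000 ≥ $500,000 → met
8. bloodborne-pathogen training 36 days ago vs limit 60 → met
9. body-art establishment permit present → met
10. condition 'offers permanent makeup' holds; premises liability coverage $200,000 ≥ $200,000 → met
11. infection-control review 82 days ago vs limit 90 → met
12. age-verification policy present → met
Not met: 1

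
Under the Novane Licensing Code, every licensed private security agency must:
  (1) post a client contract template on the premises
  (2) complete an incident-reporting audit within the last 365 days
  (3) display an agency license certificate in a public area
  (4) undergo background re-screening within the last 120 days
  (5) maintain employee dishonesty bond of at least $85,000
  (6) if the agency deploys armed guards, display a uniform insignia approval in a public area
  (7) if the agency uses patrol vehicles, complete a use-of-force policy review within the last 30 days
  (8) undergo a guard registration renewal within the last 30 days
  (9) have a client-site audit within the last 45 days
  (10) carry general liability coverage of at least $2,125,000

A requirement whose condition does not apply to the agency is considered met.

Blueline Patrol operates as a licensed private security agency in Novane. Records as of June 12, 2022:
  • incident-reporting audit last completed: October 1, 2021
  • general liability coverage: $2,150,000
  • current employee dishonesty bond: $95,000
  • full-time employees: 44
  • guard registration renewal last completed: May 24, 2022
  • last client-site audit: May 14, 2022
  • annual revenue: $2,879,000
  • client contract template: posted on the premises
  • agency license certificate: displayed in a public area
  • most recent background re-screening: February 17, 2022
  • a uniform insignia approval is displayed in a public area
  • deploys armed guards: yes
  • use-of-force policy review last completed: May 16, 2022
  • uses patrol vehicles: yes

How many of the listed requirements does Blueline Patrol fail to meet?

1. client contract template present → met
2. incident-reporting audit 254 days ago vs limit 365 → met
3. agency license certificate present → met
4. background re-screening 115 days ago vs limit 120 → met
5. employee dishonesty bond $95,000 ≥ $85,000 → met
6. condition 'deploys armed guards' holds; uniform insignia approval present → met
7. condition 'uses patrol vehicles' holds; use-of-force policy review 27 days ago vs limit 30 → met
8. guard registration renewal 19 days ago vs limit 30 → met
9. client-site audit 29 days ago vs limit 45 → met
10. general liability coverage $2,150,000 ≥ $2,125,000 → met
Not met: 0 of 10

0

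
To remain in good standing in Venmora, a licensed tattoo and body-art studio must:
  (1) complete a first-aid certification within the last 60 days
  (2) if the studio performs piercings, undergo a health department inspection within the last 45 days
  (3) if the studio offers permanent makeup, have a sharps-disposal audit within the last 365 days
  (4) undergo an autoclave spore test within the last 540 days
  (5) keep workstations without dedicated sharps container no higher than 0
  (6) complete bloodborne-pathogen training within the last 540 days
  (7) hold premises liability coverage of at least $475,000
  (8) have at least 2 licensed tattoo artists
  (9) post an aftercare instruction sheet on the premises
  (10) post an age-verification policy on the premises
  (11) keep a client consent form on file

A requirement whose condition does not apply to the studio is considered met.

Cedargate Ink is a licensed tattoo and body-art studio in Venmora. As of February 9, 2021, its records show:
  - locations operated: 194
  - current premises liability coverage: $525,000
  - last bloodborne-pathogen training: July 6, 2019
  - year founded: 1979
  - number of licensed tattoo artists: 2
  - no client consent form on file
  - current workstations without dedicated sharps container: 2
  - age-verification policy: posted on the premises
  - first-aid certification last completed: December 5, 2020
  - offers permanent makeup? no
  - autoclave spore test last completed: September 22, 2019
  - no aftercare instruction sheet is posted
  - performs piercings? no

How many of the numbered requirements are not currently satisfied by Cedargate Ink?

5

1. first-aid certification 66 days ago vs limit 60 → not met
2. condition 'performs piercings' does not hold → requirement n/a → met
3. condition 'offers permanent makeup' does not hold → requirement n/a → met
4. autoclave spore test 506 days ago vs limit 540 → met
5. workstations without dedicated sharps container 2 > 0 → not met
6. bloodborne-pathogen training 584 days ago vs limit 540 → not met
7. premises liability coverage $525,000 ≥ $475,000 → met
8. licensed tattoo artists 2 ≥ 2 → met
9. aftercare instruction sheet absent → not met
10. age-verification policy present → met
11. client consent form absent → not met
Not met: 5 of 11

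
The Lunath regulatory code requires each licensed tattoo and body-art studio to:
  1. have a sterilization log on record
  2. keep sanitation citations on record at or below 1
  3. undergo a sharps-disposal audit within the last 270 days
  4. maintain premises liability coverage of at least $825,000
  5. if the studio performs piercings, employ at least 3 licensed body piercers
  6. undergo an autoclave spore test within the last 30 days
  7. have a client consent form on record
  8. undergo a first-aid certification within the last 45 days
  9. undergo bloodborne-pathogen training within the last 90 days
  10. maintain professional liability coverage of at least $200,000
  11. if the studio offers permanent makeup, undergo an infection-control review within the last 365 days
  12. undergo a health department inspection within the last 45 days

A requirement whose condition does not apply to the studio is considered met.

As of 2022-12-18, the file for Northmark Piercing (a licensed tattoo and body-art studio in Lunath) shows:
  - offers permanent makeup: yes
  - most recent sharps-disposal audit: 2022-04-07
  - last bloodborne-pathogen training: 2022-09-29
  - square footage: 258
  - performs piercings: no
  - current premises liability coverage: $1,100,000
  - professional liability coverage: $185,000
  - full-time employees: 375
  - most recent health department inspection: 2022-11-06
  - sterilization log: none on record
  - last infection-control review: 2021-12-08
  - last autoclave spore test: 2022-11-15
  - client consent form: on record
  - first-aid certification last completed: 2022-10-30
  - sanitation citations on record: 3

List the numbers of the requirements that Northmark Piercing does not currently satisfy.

1. sterilization log absent → not met
2. sanitation citations on record 3 > 1 → not met
3. sharps-disposal audit 255 days ago vs limit 270 → met
4. premises liability coverage $1,100,000 ≥ $825,000 → met
5. condition 'performs piercings' does not hold → requirement n/a → met
6. autoclave spore test 33 days ago vs limit 30 → not met
7. client consent form present → met
8. first-aid certification 49 days ago vs limit 45 → not met
9. bloodborne-pathogen training 80 days ago vs limit 90 → met
10. professional liability coverage $185,000 < $200,000 → not met
11. condition 'offers permanent makeup' holds; infection-control review 375 days ago vs limit 365 → not met
12. health department inspection 42 days ago vs limit 45 → met
Not met: 1, 2, 6, 8, 10, 11

1, 2, 6, 8, 10, 11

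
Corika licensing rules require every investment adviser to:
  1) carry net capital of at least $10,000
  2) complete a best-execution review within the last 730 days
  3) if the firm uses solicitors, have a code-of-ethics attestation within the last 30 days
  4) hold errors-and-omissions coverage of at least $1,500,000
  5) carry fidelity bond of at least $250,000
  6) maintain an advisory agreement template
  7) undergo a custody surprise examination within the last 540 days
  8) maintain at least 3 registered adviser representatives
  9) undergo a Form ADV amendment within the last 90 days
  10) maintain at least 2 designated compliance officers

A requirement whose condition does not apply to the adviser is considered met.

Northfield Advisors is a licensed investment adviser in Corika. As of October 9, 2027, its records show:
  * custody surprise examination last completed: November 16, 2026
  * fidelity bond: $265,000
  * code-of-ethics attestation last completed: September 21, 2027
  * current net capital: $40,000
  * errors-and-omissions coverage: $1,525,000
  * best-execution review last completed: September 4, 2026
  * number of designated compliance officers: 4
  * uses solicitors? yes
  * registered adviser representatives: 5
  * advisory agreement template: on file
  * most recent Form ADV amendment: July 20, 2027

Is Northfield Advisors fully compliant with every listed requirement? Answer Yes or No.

1. net capital $40,000 ≥ $10,000 → met
2. best-execution review 400 days ago vs limit 730 → met
3. condition 'uses solicitors' holds; code-of-ethics attestation 18 days ago vs limit 30 → met
4. errors-and-omissions coverage $1,525,000 ≥ $1,500,000 → met
5. fidelity bond $265,000 ≥ $250,000 → met
6. advisory agreement template present → met
7. custody surprise examination 327 days ago vs limit 540 → met
8. registered adviser representatives 5 ≥ 3 → met
9. Form ADV amendment 81 days ago vs limit 90 → met
10. designated compliance officers 4 ≥ 2 → met
All met.

Yes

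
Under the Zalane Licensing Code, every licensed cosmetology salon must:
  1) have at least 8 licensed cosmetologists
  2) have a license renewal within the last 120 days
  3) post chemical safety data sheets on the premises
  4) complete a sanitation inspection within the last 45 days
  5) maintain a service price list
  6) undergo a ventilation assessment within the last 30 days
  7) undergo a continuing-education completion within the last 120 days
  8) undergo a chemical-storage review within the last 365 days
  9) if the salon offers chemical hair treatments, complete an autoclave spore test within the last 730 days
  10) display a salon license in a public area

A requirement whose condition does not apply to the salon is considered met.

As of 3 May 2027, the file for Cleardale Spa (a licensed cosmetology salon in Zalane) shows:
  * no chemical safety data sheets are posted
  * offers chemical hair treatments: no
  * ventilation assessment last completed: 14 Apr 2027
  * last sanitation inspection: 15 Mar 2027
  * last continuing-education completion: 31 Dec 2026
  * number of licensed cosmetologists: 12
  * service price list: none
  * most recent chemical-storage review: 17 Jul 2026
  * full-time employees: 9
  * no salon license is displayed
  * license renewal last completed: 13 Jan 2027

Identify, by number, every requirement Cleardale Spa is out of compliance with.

1. licensed cosmetologists 12 ≥ 8 → met
2. license renewal 110 days ago vs limit 120 → met
3. chemical safety data sheets absent → not met
4. sanitation inspection 49 days ago vs limit 45 → not met
5. service price list absent → not met
6. ventilation assessment 19 days ago vs limit 30 → met
7. continuing-education completion 123 days ago vs limit 120 → not met
8. chemical-storage review 290 days ago vs limit 365 → met
9. condition 'offers chemical hair treatments' does not hold → requirement n/a → met
10. salon license absent → not met
Not met: 3, 4, 5, 7, 10

3, 4, 5, 7, 10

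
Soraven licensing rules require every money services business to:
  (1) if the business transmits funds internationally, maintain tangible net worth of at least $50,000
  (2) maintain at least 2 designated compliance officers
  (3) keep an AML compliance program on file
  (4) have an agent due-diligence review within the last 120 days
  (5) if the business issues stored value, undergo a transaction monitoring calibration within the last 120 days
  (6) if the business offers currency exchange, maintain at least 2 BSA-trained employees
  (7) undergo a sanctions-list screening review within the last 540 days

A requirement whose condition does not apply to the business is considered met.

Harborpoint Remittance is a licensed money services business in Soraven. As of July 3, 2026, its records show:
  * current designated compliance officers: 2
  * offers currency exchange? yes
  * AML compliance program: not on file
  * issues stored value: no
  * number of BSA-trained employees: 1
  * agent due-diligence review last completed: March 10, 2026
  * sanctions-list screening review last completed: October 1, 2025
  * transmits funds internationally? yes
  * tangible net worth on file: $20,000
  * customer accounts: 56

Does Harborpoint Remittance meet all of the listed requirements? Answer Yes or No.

1. condition 'transmits funds internationally' holds; tangible net worth $20,000 < $50,000 → not met
2. designated compliance officers 2 ≥ 2 → met
3. AML compliance program absent → not met
4. agent due-diligence review 115 days ago vs limit 120 → met
5. condition 'issues stored value' does not hold → requirement n/a → met
6. condition 'offers currency exchange' holds; BSA-trained employees 1 < 2 → not met
7. sanctions-list screening review 275 days ago vs limit 540 → met
Not met: 1, 3, 6

No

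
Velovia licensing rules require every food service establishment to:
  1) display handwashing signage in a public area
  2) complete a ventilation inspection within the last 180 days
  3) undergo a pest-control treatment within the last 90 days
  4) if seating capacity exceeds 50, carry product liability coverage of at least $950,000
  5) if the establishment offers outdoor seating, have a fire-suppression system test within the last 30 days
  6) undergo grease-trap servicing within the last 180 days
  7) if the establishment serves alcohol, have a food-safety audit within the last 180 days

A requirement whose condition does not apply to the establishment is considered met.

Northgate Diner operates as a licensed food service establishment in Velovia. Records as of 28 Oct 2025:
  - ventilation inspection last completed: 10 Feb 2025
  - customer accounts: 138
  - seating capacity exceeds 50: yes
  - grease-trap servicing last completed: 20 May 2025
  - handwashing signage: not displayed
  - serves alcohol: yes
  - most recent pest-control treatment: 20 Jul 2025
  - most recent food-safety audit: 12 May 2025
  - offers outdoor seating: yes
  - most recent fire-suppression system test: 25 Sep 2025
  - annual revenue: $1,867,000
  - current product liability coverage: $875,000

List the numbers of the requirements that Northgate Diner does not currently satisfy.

1. handwashing signage absent → not met
2. ventilation inspection 260 days ago vs limit 180 → not met
3. pest-control treatment 100 days ago vs limit 90 → not met
4. condition 'seating capacity exceeds 50' holds; product liability coverage $875,000 < $950,000 → not met
5. condition 'offers outdoor seating' holds; fire-suppression system test 33 days ago vs limit 30 → not met
6. grease-trap servicing 161 days ago vs limit 180 → met
7. condition 'serves alcohol' holds; food-safety audit 169 days ago vs limit 180 → met
Not met: 1, 2, 3, 4, 5

1, 2, 3, 4, 5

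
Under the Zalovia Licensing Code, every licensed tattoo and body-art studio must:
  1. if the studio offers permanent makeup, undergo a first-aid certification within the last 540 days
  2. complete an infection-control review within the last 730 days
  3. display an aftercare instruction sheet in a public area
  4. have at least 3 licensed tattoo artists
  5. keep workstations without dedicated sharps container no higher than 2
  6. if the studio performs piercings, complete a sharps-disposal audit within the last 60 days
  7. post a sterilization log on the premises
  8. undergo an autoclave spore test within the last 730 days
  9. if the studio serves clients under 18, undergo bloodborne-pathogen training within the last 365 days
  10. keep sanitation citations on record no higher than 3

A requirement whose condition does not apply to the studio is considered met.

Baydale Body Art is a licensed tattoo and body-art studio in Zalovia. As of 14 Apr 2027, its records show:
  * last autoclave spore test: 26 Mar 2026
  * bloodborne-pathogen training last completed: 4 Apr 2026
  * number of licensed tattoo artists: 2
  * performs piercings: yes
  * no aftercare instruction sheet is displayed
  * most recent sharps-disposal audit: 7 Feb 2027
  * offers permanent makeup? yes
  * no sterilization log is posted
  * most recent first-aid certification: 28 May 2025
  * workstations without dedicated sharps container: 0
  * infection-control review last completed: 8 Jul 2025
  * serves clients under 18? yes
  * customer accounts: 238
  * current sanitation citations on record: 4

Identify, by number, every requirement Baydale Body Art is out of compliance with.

1. condition 'offers permanent makeup' holds; first-aid certification 686 days ago vs limit 540 → not met
2. infection-control review 645 days ago vs limit 730 → met
3. aftercare instruction sheet absent → not met
4. licensed tattoo artists 2 < 3 → not met
5. workstations without dedicated sharps container 0 ≤ 2 → met
6. condition 'performs piercings' holds; sharps-disposal audit 66 days ago vs limit 60 → not met
7. sterilization log absent → not met
8. autoclave spore test 384 days ago vs limit 730 → met
9. condition 'serves clients under 18' holds; bloodborne-pathogen training 375 days ago vs limit 365 → not met
10. sanitation citations on record 4 > 3 → not met
Not met: 1, 3, 4, 6, 7, 9, 10

1, 3, 4, 6, 7, 9, 10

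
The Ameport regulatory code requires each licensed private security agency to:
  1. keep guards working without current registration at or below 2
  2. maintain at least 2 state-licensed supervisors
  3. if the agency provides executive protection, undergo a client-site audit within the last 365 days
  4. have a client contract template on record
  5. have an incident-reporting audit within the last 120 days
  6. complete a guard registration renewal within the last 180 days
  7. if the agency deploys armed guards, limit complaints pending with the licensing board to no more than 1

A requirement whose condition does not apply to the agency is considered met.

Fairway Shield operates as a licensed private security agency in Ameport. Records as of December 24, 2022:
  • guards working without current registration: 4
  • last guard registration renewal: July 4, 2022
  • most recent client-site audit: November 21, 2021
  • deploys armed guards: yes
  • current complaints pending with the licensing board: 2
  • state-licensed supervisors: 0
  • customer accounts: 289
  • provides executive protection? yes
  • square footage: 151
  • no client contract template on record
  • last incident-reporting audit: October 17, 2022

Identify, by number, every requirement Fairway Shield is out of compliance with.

1. guards working without current registration 4 > 2 → not met
2. state-licensed supervisors 0 < 2 → not met
3. condition 'provides executive protection' holds; client-site audit 398 days ago vs limit 365 → not met
4. client contract template absent → not met
5. incident-reporting audit 68 days ago vs limit 120 → met
6. guard registration renewal 173 days ago vs limit 180 → met
7. condition 'deploys armed guards' holds; complaints pending with the licensing board 2 > 1 → not met
Not met: 1, 2, 3, 4, 7

1, 2, 3, 4, 7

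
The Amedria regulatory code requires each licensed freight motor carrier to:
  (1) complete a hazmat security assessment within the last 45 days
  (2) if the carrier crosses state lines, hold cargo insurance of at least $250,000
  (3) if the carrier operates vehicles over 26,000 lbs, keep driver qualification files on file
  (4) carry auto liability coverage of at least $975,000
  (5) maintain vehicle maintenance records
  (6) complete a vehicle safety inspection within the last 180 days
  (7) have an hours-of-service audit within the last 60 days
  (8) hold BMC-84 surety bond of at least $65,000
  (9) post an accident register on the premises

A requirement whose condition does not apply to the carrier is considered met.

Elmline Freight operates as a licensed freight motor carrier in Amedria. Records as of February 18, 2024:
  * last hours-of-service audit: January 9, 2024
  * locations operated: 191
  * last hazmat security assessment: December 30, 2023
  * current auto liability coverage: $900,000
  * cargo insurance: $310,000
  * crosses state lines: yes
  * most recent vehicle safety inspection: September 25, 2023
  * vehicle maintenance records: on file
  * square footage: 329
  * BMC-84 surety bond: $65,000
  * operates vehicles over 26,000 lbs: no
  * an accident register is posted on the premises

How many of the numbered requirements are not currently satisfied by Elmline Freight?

2

1. hazmat security assessment 50 days ago vs limit 45 → not met
2. condition 'crosses state lines' holds; cargo insurance $310,000 ≥ $250,000 → met
3. condition 'operates vehicles over 26,000 lbs' does not hold → requirement n/a → met
4. auto liability coverage $900,000 < $975,000 → not met
5. vehicle maintenance records present → met
6. vehicle safety inspection 146 days ago vs limit 180 → met
7. hours-of-service audit 40 days ago vs limit 60 → met
8. BMC-84 surety bond $65,000 ≥ $65,000 → met
9. accident register present → met
Not met: 2 of 9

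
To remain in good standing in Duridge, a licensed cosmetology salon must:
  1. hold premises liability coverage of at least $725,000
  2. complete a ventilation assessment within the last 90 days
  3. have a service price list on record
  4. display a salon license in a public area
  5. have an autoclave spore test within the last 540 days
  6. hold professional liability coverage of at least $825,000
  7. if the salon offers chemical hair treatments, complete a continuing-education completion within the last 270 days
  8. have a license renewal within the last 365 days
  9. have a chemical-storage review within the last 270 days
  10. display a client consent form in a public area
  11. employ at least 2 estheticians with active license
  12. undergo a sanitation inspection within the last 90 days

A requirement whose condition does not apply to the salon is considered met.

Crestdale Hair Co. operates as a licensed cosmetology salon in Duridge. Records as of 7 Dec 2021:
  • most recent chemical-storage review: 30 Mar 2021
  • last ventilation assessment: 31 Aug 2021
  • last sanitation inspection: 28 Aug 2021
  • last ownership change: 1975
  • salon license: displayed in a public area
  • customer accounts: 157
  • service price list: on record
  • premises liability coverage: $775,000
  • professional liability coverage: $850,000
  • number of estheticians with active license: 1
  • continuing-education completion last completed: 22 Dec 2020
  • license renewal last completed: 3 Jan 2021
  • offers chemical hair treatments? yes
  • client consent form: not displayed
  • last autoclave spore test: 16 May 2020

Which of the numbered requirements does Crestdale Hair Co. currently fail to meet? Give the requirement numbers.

1. premises liability coverage $775,000 ≥ $725,000 → met
2. ventilation assessment 98 days ago vs limit 90 → not met
3. service price list present → met
4. salon license present → met
5. autoclave spore test 570 days ago vs limit 540 → not met
6. professional liability coverage $850,000 ≥ $825,000 → met
7. condition 'offers chemical hair treatments' holds; continuing-education completion 350 days ago vs limit 270 → not met
8. license renewal 338 days ago vs limit 365 → met
9. chemical-storage review 252 days ago vs limit 270 → met
10. client consent form absent → not met
11. estheticians with active license 1 < 2 → not met
12. sanitation inspection 101 days ago vs limit 90 → not met
Not met: 2, 5, 7, 10, 11, 12

2, 5, 7, 10, 11, 12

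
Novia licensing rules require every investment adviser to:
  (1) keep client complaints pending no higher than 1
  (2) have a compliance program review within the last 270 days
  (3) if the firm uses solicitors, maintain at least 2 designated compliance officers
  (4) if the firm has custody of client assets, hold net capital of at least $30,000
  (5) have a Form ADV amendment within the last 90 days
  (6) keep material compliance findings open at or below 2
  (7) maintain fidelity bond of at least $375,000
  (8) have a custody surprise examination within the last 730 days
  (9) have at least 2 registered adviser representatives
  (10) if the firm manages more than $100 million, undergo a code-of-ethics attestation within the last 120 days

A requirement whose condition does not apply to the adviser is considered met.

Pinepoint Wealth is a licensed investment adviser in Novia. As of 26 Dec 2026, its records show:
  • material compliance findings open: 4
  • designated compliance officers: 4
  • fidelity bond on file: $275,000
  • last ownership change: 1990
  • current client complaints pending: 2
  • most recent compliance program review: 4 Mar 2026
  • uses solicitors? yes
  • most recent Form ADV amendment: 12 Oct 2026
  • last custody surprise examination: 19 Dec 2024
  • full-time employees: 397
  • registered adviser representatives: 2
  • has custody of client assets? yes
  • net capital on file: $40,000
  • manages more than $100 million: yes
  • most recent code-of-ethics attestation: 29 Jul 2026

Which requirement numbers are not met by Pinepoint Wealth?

1. client complaints pending 2 > 1 → not met
2. compliance program review 297 days ago vs limit 270 → not met
3. condition 'uses solicitors' holds; designated compliance officers 4 ≥ 2 → met
4. condition 'has custody of client assets' holds; net capital $40,000 ≥ $30,000 → met
5. Form ADV amendment 75 days ago vs limit 90 → met
6. material compliance findings open 4 > 2 → not met
7. fidelity bond $275,000 < $375,000 → not met
8. custody surprise examination 737 days ago vs limit 730 → not met
9. registered adviser representatives 2 ≥ 2 → met
10. condition 'manages more than $100 million' holds; code-of-ethics attestation 150 days ago vs limit 120 → not met
Not met: 1, 2, 6, 7, 8, 10

1, 2, 6, 7, 8, 10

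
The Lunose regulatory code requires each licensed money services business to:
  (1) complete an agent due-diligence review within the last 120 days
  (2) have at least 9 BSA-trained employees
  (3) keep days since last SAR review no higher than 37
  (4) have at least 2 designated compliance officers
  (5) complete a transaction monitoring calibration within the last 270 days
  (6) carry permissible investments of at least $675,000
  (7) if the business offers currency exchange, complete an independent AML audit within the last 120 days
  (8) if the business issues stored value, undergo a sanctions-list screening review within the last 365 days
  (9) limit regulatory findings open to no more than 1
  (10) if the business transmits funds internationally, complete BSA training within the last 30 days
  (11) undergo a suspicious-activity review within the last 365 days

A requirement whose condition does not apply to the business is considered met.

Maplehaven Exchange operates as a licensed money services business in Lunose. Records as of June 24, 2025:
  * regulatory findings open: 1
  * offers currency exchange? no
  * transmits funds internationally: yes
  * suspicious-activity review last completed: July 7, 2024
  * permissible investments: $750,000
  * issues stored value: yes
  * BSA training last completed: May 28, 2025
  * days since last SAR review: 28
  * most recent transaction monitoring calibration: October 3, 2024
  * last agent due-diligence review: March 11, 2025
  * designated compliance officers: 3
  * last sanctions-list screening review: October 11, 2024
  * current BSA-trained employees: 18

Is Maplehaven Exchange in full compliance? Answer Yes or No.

Yes

1. agent due-diligence review 105 days ago vs limit 120 → met
2. BSA-trained employees 18 ≥ 9 → met
3. days since last SAR review 28 ≤ 37 → met
4. designated compliance officers 3 ≥ 2 → met
5. transaction monitoring calibration 264 days ago vs limit 270 → met
6. permissible investments $750,000 ≥ $675,000 → met
7. condition 'offers currency exchange' does not hold → requirement n/a → met
8. condition 'issues stored value' holds; sanctions-list screening review 256 days ago vs limit 365 → met
9. regulatory findings open 1 ≤ 1 → met
10. condition 'transmits funds internationally' holds; BSA training 27 days ago vs limit 30 → met
11. suspicious-activity review 352 days ago vs limit 365 → met
All met.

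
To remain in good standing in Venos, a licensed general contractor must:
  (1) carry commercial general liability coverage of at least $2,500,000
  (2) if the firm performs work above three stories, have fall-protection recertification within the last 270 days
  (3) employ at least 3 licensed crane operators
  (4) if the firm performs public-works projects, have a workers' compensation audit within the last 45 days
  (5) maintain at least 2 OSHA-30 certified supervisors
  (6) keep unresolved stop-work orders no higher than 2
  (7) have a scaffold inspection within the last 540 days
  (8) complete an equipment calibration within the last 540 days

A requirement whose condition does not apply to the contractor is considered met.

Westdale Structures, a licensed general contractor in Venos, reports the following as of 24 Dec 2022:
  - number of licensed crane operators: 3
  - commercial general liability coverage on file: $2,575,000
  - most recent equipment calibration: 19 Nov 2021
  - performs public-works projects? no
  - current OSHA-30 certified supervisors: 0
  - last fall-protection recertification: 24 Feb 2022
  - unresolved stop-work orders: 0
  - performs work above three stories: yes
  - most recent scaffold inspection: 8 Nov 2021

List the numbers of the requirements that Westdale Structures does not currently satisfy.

1. commercial general liability coverage $2,575,000 ≥ $2,500,000 → met
2. condition 'performs work above three stories' holds; fall-protection recertification 303 days ago vs limit 270 → not met
3. licensed crane operators 3 ≥ 3 → met
4. condition 'performs public-works projects' does not hold → requirement n/a → met
5. OSHA-30 certified supervisors 0 < 2 → not met
6. unresolved stop-work orders 0 ≤ 2 → met
7. scaffold inspection 411 days ago vs limit 540 → met
8. equipment calibration 400 days ago vs limit 540 → met
Not met: 2, 5

2, 5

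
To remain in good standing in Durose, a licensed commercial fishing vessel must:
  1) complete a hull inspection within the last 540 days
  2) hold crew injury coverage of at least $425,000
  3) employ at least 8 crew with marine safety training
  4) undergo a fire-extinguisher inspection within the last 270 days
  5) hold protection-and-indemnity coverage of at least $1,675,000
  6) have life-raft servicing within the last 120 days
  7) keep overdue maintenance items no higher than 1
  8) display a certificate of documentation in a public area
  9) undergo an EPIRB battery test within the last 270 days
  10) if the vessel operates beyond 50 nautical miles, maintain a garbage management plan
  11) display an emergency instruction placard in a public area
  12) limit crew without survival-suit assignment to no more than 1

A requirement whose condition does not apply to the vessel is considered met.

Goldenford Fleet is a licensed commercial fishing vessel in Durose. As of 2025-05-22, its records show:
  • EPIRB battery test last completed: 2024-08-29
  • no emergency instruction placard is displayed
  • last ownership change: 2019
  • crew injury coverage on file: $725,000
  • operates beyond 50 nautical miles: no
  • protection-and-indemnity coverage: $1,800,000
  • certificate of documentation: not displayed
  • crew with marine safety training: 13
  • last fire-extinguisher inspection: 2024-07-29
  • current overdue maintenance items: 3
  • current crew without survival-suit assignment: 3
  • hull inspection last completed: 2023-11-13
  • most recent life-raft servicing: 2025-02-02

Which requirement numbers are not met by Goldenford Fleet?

1, 4, 7, 8, 11, 12

1. hull inspection 556 days ago vs limit 540 → not met
2. crew injury coverage $725,000 ≥ $425,000 → met
3. crew with marine safety training 13 ≥ 8 → met
4. fire-extinguisher inspection 297 days ago vs limit 270 → not met
5. protection-and-indemnity coverage $1,800,000 ≥ $1,675,000 → met
6. life-raft servicing 109 days ago vs limit 120 → met
7. overdue maintenance items 3 > 1 → not met
8. certificate of documentation absent → not met
9. EPIRB battery test 266 days ago vs limit 270 → met
10. condition 'operates beyond 50 nautical miles' does not hold → requirement n/a → met
11. emergency instruction placard absent → not met
12. crew without survival-suit assignment 3 > 1 → not met
Not met: 1, 4, 7, 8, 11, 12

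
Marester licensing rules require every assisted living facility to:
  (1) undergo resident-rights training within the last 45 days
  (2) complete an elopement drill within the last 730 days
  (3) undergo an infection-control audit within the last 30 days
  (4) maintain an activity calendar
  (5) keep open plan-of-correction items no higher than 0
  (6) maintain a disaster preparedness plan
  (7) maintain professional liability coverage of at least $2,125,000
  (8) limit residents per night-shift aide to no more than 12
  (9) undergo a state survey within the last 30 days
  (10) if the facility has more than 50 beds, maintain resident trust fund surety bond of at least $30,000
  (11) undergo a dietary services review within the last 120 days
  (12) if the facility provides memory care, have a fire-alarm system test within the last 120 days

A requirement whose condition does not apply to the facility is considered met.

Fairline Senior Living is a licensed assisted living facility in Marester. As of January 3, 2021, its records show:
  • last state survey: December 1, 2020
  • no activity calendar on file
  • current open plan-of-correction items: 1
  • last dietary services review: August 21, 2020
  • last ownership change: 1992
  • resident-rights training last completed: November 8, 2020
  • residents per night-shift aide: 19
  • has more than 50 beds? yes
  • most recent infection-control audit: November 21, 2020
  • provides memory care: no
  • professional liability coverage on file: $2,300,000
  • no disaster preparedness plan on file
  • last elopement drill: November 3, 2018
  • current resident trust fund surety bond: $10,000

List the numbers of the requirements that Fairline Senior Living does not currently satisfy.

1. resident-rights training 56 days ago vs limit 45 → not met
2. elopement drill 792 days ago vs limit 730 → not met
3. infection-control audit 43 days ago vs limit 30 → not met
4. activity calendar absent → not met
5. open plan-of-correction items 1 > 0 → not met
6. disaster preparedness plan absent → not met
7. professional liability coverage $2,300,000 ≥ $2,125,000 → met
8. residents per night-shift aide 19 > 12 → not met
9. state survey 33 days ago vs limit 30 → not met
10. condition 'has more than 50 beds' holds; resident trust fund surety bond $10,000 < $30,000 → not met
11. dietary services review 135 days ago vs limit 120 → not met
12. condition 'provides memory care' does not hold → requirement n/a → met
Not met: 1, 2, 3, 4, 5, 6, 8, 9, 10, 11

1, 2, 3, 4, 5, 6, 8, 9, 10, 11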